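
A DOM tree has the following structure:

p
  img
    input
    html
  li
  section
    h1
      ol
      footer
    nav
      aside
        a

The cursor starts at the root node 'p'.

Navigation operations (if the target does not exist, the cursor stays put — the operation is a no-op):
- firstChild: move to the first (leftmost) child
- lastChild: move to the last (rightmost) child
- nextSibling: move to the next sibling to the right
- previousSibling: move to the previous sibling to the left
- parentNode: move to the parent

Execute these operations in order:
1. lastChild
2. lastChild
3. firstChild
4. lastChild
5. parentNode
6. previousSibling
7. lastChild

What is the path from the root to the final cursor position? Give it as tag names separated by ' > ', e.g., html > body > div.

After 1 (lastChild): section
After 2 (lastChild): nav
After 3 (firstChild): aside
After 4 (lastChild): a
After 5 (parentNode): aside
After 6 (previousSibling): aside (no-op, stayed)
After 7 (lastChild): a

Answer: p > section > nav > aside > a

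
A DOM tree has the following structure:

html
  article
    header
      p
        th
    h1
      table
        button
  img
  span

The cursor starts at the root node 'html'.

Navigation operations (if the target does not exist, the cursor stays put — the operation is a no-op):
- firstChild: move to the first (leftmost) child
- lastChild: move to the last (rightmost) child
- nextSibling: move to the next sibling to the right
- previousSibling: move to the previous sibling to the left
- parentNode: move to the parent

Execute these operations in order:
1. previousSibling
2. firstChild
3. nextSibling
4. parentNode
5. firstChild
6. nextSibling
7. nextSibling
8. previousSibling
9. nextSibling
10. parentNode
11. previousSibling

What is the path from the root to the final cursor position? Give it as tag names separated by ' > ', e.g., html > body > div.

Answer: html

Derivation:
After 1 (previousSibling): html (no-op, stayed)
After 2 (firstChild): article
After 3 (nextSibling): img
After 4 (parentNode): html
After 5 (firstChild): article
After 6 (nextSibling): img
After 7 (nextSibling): span
After 8 (previousSibling): img
After 9 (nextSibling): span
After 10 (parentNode): html
After 11 (previousSibling): html (no-op, stayed)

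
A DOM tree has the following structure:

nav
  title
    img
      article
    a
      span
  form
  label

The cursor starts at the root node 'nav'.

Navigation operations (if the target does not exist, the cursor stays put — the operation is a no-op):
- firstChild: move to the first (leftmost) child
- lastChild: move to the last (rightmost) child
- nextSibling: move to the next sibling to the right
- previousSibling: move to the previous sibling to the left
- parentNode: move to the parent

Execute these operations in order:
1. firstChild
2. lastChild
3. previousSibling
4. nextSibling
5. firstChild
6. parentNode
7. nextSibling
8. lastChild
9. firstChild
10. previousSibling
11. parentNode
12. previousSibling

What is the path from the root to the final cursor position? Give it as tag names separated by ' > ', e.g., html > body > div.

After 1 (firstChild): title
After 2 (lastChild): a
After 3 (previousSibling): img
After 4 (nextSibling): a
After 5 (firstChild): span
After 6 (parentNode): a
After 7 (nextSibling): a (no-op, stayed)
After 8 (lastChild): span
After 9 (firstChild): span (no-op, stayed)
After 10 (previousSibling): span (no-op, stayed)
After 11 (parentNode): a
After 12 (previousSibling): img

Answer: nav > title > img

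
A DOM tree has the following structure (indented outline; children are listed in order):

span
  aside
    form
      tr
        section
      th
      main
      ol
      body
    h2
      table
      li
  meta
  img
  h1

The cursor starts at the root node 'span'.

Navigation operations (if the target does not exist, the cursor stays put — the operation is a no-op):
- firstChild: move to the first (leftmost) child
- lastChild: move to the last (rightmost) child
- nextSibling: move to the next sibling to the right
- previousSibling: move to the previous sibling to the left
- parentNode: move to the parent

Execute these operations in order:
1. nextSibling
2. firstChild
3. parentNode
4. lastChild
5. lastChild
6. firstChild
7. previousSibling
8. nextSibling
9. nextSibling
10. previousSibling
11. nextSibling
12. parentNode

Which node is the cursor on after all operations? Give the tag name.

Answer: span

Derivation:
After 1 (nextSibling): span (no-op, stayed)
After 2 (firstChild): aside
After 3 (parentNode): span
After 4 (lastChild): h1
After 5 (lastChild): h1 (no-op, stayed)
After 6 (firstChild): h1 (no-op, stayed)
After 7 (previousSibling): img
After 8 (nextSibling): h1
After 9 (nextSibling): h1 (no-op, stayed)
After 10 (previousSibling): img
After 11 (nextSibling): h1
After 12 (parentNode): span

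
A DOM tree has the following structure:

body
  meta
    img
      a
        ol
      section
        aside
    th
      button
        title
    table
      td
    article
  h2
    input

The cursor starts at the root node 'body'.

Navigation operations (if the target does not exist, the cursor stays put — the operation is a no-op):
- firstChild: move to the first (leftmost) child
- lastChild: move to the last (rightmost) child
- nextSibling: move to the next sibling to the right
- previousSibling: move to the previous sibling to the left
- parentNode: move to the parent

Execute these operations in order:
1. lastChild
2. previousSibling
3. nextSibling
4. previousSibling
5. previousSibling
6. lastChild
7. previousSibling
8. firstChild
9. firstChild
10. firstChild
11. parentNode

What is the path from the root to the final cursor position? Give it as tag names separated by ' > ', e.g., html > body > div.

Answer: body > meta > table

Derivation:
After 1 (lastChild): h2
After 2 (previousSibling): meta
After 3 (nextSibling): h2
After 4 (previousSibling): meta
After 5 (previousSibling): meta (no-op, stayed)
After 6 (lastChild): article
After 7 (previousSibling): table
After 8 (firstChild): td
After 9 (firstChild): td (no-op, stayed)
After 10 (firstChild): td (no-op, stayed)
After 11 (parentNode): table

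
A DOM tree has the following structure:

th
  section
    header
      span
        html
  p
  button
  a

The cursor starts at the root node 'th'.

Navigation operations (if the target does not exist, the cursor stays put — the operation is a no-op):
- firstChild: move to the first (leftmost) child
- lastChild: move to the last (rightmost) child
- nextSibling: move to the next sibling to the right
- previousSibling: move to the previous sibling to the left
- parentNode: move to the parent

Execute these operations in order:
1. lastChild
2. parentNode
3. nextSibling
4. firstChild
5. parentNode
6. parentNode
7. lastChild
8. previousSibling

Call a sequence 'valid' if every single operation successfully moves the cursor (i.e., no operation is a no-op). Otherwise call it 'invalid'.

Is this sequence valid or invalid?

Answer: invalid

Derivation:
After 1 (lastChild): a
After 2 (parentNode): th
After 3 (nextSibling): th (no-op, stayed)
After 4 (firstChild): section
After 5 (parentNode): th
After 6 (parentNode): th (no-op, stayed)
After 7 (lastChild): a
After 8 (previousSibling): button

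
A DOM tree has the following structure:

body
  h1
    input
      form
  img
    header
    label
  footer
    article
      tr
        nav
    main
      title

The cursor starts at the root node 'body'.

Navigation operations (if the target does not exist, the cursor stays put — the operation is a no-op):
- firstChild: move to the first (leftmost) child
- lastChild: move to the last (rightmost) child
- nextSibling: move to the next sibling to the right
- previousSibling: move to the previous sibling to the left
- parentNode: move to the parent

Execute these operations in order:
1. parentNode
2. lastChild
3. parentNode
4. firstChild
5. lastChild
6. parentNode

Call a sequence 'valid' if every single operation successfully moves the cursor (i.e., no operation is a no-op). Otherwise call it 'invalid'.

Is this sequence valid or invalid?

Answer: invalid

Derivation:
After 1 (parentNode): body (no-op, stayed)
After 2 (lastChild): footer
After 3 (parentNode): body
After 4 (firstChild): h1
After 5 (lastChild): input
After 6 (parentNode): h1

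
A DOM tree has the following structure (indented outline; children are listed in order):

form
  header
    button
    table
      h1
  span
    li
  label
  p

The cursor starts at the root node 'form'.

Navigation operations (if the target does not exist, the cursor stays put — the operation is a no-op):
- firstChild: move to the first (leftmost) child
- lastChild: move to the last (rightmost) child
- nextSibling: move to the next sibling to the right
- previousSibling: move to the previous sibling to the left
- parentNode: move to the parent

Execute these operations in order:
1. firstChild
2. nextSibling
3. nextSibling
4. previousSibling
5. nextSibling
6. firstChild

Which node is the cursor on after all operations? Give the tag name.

After 1 (firstChild): header
After 2 (nextSibling): span
After 3 (nextSibling): label
After 4 (previousSibling): span
After 5 (nextSibling): label
After 6 (firstChild): label (no-op, stayed)

Answer: label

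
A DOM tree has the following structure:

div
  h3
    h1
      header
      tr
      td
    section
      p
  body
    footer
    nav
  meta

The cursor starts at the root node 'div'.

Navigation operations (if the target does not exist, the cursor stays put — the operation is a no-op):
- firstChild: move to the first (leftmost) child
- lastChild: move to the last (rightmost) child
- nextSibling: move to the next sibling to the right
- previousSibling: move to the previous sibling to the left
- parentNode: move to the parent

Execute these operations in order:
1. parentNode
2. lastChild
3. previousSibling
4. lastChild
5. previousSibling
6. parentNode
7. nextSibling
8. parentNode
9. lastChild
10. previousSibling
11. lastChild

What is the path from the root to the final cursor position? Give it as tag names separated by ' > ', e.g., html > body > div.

Answer: div > body > nav

Derivation:
After 1 (parentNode): div (no-op, stayed)
After 2 (lastChild): meta
After 3 (previousSibling): body
After 4 (lastChild): nav
After 5 (previousSibling): footer
After 6 (parentNode): body
After 7 (nextSibling): meta
After 8 (parentNode): div
After 9 (lastChild): meta
After 10 (previousSibling): body
After 11 (lastChild): nav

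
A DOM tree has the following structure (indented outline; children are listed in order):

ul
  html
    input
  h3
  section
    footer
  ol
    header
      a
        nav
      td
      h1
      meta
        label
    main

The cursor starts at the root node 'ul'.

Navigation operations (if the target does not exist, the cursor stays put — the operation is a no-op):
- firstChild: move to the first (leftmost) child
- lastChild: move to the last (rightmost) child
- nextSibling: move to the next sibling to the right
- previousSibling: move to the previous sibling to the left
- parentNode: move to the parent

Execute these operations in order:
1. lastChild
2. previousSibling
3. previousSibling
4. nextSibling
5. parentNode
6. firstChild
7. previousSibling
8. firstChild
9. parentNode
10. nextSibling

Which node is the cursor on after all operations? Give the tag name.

Answer: h3

Derivation:
After 1 (lastChild): ol
After 2 (previousSibling): section
After 3 (previousSibling): h3
After 4 (nextSibling): section
After 5 (parentNode): ul
After 6 (firstChild): html
After 7 (previousSibling): html (no-op, stayed)
After 8 (firstChild): input
After 9 (parentNode): html
After 10 (nextSibling): h3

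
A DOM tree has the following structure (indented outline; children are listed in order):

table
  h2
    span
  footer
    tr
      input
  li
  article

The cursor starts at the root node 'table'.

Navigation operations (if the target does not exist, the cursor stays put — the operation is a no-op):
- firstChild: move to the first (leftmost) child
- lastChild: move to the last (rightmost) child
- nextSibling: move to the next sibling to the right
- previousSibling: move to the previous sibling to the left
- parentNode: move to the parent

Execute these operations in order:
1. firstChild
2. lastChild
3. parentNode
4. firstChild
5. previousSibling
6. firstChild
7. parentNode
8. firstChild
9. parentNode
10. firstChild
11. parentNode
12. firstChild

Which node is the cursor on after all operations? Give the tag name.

After 1 (firstChild): h2
After 2 (lastChild): span
After 3 (parentNode): h2
After 4 (firstChild): span
After 5 (previousSibling): span (no-op, stayed)
After 6 (firstChild): span (no-op, stayed)
After 7 (parentNode): h2
After 8 (firstChild): span
After 9 (parentNode): h2
After 10 (firstChild): span
After 11 (parentNode): h2
After 12 (firstChild): span

Answer: span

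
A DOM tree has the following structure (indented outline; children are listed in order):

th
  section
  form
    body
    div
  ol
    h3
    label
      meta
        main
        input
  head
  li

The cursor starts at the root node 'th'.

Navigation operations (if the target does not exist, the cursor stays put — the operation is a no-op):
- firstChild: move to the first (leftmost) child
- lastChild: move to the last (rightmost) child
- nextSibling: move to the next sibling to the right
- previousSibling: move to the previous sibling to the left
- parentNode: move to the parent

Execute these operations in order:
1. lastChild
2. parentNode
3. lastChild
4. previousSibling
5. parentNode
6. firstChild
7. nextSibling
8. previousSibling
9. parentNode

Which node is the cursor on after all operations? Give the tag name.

After 1 (lastChild): li
After 2 (parentNode): th
After 3 (lastChild): li
After 4 (previousSibling): head
After 5 (parentNode): th
After 6 (firstChild): section
After 7 (nextSibling): form
After 8 (previousSibling): section
After 9 (parentNode): th

Answer: th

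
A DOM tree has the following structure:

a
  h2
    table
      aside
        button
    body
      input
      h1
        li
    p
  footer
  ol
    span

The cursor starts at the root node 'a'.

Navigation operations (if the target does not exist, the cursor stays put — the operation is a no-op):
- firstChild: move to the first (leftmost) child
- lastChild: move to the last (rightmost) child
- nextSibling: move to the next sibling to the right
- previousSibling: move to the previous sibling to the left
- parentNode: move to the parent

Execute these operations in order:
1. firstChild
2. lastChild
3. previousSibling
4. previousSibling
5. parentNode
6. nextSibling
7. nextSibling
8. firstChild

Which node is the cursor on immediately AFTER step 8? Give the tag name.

Answer: span

Derivation:
After 1 (firstChild): h2
After 2 (lastChild): p
After 3 (previousSibling): body
After 4 (previousSibling): table
After 5 (parentNode): h2
After 6 (nextSibling): footer
After 7 (nextSibling): ol
After 8 (firstChild): span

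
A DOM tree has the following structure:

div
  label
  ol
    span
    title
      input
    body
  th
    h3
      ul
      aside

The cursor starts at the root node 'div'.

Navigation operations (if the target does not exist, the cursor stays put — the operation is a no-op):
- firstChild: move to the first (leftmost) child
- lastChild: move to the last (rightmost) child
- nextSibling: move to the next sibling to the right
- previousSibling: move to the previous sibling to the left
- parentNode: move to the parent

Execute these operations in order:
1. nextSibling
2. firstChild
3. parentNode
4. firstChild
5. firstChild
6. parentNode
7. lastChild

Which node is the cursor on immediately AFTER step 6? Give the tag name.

Answer: div

Derivation:
After 1 (nextSibling): div (no-op, stayed)
After 2 (firstChild): label
After 3 (parentNode): div
After 4 (firstChild): label
After 5 (firstChild): label (no-op, stayed)
After 6 (parentNode): div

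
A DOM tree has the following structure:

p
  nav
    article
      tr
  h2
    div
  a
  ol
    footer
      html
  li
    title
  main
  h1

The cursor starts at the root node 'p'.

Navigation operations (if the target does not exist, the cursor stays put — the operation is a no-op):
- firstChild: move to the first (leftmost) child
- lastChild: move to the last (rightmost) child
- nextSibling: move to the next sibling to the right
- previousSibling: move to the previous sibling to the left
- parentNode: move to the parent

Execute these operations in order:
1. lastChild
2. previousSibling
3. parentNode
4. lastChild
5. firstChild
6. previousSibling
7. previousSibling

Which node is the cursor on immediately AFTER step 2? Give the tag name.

After 1 (lastChild): h1
After 2 (previousSibling): main

Answer: main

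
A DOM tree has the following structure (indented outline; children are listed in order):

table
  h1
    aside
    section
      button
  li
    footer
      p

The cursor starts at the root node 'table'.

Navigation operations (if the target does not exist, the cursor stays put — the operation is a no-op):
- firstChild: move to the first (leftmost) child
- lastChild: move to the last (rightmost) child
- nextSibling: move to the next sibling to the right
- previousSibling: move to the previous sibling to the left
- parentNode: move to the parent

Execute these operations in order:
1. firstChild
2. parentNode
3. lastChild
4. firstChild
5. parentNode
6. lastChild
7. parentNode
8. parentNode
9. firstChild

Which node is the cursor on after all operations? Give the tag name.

After 1 (firstChild): h1
After 2 (parentNode): table
After 3 (lastChild): li
After 4 (firstChild): footer
After 5 (parentNode): li
After 6 (lastChild): footer
After 7 (parentNode): li
After 8 (parentNode): table
After 9 (firstChild): h1

Answer: h1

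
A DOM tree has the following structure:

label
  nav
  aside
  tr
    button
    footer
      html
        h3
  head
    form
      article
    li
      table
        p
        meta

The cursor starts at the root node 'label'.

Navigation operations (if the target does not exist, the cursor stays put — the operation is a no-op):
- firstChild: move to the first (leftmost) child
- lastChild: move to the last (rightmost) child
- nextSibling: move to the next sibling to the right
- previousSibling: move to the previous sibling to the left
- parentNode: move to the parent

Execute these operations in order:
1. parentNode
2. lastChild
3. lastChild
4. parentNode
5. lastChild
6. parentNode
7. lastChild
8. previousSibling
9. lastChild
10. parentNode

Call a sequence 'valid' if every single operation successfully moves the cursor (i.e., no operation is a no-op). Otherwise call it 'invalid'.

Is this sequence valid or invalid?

After 1 (parentNode): label (no-op, stayed)
After 2 (lastChild): head
After 3 (lastChild): li
After 4 (parentNode): head
After 5 (lastChild): li
After 6 (parentNode): head
After 7 (lastChild): li
After 8 (previousSibling): form
After 9 (lastChild): article
After 10 (parentNode): form

Answer: invalid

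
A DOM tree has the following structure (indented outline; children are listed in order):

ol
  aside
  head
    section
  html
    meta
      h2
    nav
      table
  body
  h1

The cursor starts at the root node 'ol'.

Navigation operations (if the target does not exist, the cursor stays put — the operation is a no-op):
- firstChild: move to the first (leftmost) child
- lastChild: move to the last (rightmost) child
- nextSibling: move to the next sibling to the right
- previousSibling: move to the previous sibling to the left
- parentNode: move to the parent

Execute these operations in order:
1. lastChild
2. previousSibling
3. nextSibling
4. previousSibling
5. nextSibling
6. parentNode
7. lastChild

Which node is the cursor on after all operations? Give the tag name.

After 1 (lastChild): h1
After 2 (previousSibling): body
After 3 (nextSibling): h1
After 4 (previousSibling): body
After 5 (nextSibling): h1
After 6 (parentNode): ol
After 7 (lastChild): h1

Answer: h1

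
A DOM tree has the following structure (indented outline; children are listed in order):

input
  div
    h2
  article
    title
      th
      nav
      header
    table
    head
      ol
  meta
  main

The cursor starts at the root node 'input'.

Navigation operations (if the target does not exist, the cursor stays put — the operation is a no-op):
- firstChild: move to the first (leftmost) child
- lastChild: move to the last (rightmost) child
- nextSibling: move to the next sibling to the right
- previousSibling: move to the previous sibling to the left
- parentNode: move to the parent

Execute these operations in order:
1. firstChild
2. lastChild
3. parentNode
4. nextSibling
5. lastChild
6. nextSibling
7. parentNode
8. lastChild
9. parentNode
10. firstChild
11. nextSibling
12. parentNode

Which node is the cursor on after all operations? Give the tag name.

Answer: article

Derivation:
After 1 (firstChild): div
After 2 (lastChild): h2
After 3 (parentNode): div
After 4 (nextSibling): article
After 5 (lastChild): head
After 6 (nextSibling): head (no-op, stayed)
After 7 (parentNode): article
After 8 (lastChild): head
After 9 (parentNode): article
After 10 (firstChild): title
After 11 (nextSibling): table
After 12 (parentNode): article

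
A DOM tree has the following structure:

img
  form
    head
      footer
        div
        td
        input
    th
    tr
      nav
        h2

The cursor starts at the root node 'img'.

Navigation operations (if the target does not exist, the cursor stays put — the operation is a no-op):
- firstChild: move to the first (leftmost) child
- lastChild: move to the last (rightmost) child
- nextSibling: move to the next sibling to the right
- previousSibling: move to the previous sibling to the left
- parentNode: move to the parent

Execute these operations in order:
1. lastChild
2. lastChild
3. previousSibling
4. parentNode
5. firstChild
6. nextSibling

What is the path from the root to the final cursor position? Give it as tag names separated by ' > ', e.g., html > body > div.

Answer: img > form > th

Derivation:
After 1 (lastChild): form
After 2 (lastChild): tr
After 3 (previousSibling): th
After 4 (parentNode): form
After 5 (firstChild): head
After 6 (nextSibling): th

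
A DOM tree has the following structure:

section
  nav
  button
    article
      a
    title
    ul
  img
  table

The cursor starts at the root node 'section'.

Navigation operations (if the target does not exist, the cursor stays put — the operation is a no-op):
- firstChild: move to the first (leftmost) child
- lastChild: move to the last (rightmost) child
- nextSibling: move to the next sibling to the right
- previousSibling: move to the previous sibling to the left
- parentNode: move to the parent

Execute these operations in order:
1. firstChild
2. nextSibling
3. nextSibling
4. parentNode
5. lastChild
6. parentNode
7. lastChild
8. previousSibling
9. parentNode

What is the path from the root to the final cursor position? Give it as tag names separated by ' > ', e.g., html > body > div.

Answer: section

Derivation:
After 1 (firstChild): nav
After 2 (nextSibling): button
After 3 (nextSibling): img
After 4 (parentNode): section
After 5 (lastChild): table
After 6 (parentNode): section
After 7 (lastChild): table
After 8 (previousSibling): img
After 9 (parentNode): section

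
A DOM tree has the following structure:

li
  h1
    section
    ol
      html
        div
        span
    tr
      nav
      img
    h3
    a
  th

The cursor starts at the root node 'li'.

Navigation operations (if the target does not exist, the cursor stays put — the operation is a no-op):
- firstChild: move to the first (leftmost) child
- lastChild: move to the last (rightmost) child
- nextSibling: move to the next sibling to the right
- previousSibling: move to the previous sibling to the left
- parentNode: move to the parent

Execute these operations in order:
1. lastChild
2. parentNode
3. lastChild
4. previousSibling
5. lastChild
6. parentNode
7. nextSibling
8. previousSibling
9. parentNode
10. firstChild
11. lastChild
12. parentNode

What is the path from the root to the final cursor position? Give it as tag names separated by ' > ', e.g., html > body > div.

After 1 (lastChild): th
After 2 (parentNode): li
After 3 (lastChild): th
After 4 (previousSibling): h1
After 5 (lastChild): a
After 6 (parentNode): h1
After 7 (nextSibling): th
After 8 (previousSibling): h1
After 9 (parentNode): li
After 10 (firstChild): h1
After 11 (lastChild): a
After 12 (parentNode): h1

Answer: li > h1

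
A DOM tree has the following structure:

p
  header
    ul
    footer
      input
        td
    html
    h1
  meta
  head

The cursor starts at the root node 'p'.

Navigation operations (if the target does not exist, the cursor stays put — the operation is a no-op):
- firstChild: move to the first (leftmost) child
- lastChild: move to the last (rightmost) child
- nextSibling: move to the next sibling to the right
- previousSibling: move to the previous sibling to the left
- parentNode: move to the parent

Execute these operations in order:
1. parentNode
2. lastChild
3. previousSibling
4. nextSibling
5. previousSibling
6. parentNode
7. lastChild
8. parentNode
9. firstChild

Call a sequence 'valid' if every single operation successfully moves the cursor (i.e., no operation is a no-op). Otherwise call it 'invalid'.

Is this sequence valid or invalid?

After 1 (parentNode): p (no-op, stayed)
After 2 (lastChild): head
After 3 (previousSibling): meta
After 4 (nextSibling): head
After 5 (previousSibling): meta
After 6 (parentNode): p
After 7 (lastChild): head
After 8 (parentNode): p
After 9 (firstChild): header

Answer: invalid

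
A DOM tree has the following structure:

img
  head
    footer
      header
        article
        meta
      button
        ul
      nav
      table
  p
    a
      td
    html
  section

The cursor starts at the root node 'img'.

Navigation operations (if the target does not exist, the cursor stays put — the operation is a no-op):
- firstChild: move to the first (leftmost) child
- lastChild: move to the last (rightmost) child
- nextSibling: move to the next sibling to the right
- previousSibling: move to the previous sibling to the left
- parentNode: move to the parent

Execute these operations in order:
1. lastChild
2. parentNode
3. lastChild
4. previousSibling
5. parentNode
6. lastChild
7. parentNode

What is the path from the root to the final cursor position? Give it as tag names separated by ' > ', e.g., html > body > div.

After 1 (lastChild): section
After 2 (parentNode): img
After 3 (lastChild): section
After 4 (previousSibling): p
After 5 (parentNode): img
After 6 (lastChild): section
After 7 (parentNode): img

Answer: img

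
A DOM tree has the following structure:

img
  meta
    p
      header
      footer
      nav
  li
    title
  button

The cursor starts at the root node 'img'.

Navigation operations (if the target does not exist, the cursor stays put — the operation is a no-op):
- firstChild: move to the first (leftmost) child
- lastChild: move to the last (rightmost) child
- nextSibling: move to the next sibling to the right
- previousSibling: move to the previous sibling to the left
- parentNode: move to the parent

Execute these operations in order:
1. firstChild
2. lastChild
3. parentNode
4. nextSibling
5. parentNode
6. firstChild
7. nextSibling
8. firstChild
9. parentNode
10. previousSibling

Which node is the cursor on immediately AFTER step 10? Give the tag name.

After 1 (firstChild): meta
After 2 (lastChild): p
After 3 (parentNode): meta
After 4 (nextSibling): li
After 5 (parentNode): img
After 6 (firstChild): meta
After 7 (nextSibling): li
After 8 (firstChild): title
After 9 (parentNode): li
After 10 (previousSibling): meta

Answer: meta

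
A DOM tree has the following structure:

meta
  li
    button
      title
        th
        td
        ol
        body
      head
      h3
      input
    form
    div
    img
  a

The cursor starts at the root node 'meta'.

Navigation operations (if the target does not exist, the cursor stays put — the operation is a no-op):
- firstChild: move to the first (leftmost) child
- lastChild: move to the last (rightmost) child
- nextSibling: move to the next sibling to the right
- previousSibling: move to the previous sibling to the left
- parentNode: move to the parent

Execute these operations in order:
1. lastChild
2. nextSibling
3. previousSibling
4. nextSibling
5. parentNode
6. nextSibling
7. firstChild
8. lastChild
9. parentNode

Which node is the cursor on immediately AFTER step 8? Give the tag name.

After 1 (lastChild): a
After 2 (nextSibling): a (no-op, stayed)
After 3 (previousSibling): li
After 4 (nextSibling): a
After 5 (parentNode): meta
After 6 (nextSibling): meta (no-op, stayed)
After 7 (firstChild): li
After 8 (lastChild): img

Answer: img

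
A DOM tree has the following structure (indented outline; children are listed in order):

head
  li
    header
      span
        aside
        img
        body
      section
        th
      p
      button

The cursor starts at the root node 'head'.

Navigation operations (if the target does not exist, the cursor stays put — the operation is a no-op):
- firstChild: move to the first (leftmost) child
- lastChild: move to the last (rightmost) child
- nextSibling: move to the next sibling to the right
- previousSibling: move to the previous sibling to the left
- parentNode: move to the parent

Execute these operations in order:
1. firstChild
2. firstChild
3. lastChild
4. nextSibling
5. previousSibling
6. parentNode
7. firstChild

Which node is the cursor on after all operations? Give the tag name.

After 1 (firstChild): li
After 2 (firstChild): header
After 3 (lastChild): button
After 4 (nextSibling): button (no-op, stayed)
After 5 (previousSibling): p
After 6 (parentNode): header
After 7 (firstChild): span

Answer: span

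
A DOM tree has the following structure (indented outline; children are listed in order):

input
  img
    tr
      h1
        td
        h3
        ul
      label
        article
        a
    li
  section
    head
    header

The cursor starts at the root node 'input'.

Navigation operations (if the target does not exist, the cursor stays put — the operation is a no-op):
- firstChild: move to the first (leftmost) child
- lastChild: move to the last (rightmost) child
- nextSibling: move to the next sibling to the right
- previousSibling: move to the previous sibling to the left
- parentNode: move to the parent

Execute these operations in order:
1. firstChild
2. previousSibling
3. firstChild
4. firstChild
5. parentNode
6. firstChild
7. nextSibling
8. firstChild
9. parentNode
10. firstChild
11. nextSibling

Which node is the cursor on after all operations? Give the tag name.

After 1 (firstChild): img
After 2 (previousSibling): img (no-op, stayed)
After 3 (firstChild): tr
After 4 (firstChild): h1
After 5 (parentNode): tr
After 6 (firstChild): h1
After 7 (nextSibling): label
After 8 (firstChild): article
After 9 (parentNode): label
After 10 (firstChild): article
After 11 (nextSibling): a

Answer: a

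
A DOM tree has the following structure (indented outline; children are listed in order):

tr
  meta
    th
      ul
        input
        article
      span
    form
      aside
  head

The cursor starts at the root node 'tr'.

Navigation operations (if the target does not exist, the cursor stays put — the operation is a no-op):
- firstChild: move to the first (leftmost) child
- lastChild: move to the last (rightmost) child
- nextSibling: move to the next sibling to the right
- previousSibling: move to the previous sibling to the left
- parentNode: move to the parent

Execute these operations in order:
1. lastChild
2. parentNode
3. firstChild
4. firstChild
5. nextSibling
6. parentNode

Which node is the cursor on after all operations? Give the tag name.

After 1 (lastChild): head
After 2 (parentNode): tr
After 3 (firstChild): meta
After 4 (firstChild): th
After 5 (nextSibling): form
After 6 (parentNode): meta

Answer: meta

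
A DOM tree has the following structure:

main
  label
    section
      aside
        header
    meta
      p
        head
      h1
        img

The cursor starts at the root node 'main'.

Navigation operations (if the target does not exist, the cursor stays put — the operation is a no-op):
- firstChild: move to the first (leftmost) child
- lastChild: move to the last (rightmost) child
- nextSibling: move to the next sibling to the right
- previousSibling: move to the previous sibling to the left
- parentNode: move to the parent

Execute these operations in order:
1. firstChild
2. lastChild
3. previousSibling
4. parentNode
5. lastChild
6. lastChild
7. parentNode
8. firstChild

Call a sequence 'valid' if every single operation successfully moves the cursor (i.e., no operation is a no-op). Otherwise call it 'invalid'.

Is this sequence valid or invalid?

After 1 (firstChild): label
After 2 (lastChild): meta
After 3 (previousSibling): section
After 4 (parentNode): label
After 5 (lastChild): meta
After 6 (lastChild): h1
After 7 (parentNode): meta
After 8 (firstChild): p

Answer: valid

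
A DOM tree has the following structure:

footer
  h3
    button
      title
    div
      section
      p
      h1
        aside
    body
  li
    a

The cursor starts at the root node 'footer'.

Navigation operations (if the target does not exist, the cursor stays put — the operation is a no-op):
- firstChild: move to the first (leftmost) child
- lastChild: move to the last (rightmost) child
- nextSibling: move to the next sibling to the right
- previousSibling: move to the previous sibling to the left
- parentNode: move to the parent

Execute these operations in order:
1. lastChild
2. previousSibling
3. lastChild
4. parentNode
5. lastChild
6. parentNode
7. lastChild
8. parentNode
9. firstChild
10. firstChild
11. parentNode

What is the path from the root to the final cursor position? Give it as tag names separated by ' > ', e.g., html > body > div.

Answer: footer > h3 > button

Derivation:
After 1 (lastChild): li
After 2 (previousSibling): h3
After 3 (lastChild): body
After 4 (parentNode): h3
After 5 (lastChild): body
After 6 (parentNode): h3
After 7 (lastChild): body
After 8 (parentNode): h3
After 9 (firstChild): button
After 10 (firstChild): title
After 11 (parentNode): button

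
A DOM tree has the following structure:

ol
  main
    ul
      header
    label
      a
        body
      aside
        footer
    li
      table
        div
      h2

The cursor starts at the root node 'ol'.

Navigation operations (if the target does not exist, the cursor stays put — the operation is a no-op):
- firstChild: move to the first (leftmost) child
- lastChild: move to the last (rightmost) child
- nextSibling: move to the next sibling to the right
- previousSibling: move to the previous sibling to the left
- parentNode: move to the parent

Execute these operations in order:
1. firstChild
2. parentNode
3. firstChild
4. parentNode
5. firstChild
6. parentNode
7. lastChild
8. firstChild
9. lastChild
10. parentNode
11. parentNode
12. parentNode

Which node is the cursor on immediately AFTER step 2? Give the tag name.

After 1 (firstChild): main
After 2 (parentNode): ol

Answer: ol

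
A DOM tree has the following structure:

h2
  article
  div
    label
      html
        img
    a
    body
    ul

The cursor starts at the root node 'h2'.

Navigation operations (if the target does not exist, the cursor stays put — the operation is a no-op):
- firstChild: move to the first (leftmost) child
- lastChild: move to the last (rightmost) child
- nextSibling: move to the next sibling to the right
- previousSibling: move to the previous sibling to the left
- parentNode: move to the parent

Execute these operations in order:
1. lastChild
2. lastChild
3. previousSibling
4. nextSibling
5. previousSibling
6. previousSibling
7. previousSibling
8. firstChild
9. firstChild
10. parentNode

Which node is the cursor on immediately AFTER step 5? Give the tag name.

Answer: body

Derivation:
After 1 (lastChild): div
After 2 (lastChild): ul
After 3 (previousSibling): body
After 4 (nextSibling): ul
After 5 (previousSibling): body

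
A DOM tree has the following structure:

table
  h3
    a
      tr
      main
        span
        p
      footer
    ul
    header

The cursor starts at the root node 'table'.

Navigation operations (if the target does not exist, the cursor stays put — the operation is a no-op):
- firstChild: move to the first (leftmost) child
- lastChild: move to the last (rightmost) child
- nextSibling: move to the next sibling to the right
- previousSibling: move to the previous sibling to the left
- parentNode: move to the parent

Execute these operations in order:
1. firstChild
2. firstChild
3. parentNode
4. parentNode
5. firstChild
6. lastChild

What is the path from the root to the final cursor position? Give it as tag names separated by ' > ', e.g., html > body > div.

Answer: table > h3 > header

Derivation:
After 1 (firstChild): h3
After 2 (firstChild): a
After 3 (parentNode): h3
After 4 (parentNode): table
After 5 (firstChild): h3
After 6 (lastChild): header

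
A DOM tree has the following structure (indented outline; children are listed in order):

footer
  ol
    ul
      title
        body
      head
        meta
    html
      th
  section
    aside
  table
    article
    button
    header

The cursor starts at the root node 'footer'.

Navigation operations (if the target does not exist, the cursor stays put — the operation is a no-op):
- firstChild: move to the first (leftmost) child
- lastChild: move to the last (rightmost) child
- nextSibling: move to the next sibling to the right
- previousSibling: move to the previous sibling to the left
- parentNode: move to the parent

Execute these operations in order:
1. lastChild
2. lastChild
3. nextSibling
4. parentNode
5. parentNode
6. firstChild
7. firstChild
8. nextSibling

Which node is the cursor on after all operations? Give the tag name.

After 1 (lastChild): table
After 2 (lastChild): header
After 3 (nextSibling): header (no-op, stayed)
After 4 (parentNode): table
After 5 (parentNode): footer
After 6 (firstChild): ol
After 7 (firstChild): ul
After 8 (nextSibling): html

Answer: html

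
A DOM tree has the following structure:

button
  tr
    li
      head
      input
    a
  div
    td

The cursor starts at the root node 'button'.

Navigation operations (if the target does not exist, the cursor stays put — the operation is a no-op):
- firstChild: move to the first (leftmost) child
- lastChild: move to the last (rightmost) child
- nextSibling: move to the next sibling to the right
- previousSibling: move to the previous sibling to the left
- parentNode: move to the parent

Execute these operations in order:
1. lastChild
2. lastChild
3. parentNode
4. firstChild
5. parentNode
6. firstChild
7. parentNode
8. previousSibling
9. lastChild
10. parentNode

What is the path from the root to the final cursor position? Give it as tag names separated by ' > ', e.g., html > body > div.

Answer: button > tr

Derivation:
After 1 (lastChild): div
After 2 (lastChild): td
After 3 (parentNode): div
After 4 (firstChild): td
After 5 (parentNode): div
After 6 (firstChild): td
After 7 (parentNode): div
After 8 (previousSibling): tr
After 9 (lastChild): a
After 10 (parentNode): tr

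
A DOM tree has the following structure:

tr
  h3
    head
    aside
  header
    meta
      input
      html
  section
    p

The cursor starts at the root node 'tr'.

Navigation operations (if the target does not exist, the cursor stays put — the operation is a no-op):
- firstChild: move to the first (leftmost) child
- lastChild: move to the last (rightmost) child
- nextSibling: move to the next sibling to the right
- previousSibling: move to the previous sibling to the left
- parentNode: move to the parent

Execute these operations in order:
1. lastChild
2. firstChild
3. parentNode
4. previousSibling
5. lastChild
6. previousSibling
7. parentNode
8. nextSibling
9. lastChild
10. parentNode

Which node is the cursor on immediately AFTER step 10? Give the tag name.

After 1 (lastChild): section
After 2 (firstChild): p
After 3 (parentNode): section
After 4 (previousSibling): header
After 5 (lastChild): meta
After 6 (previousSibling): meta (no-op, stayed)
After 7 (parentNode): header
After 8 (nextSibling): section
After 9 (lastChild): p
After 10 (parentNode): section

Answer: section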